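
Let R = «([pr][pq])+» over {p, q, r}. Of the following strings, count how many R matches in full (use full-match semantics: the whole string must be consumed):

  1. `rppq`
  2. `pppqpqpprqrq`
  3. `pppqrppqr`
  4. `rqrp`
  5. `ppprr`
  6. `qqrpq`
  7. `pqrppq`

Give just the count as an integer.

4

1 → match
2 → match
3 → no match
4 → match
5 → no match
6 → no match
7 → match
Total matched: 4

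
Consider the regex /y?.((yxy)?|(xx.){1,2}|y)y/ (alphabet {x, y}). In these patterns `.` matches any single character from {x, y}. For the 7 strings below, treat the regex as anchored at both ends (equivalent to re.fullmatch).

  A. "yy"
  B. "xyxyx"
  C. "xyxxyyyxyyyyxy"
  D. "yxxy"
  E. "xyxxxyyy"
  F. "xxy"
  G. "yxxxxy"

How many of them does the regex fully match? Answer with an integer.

A. "yy" → match
B. "xyxyx" → no match — must end with "y"
C → no match
D. "yxxy" → no match
E. "xyxxxyyy" → no match
F. "xxy" → no match
G. "yxxxxy" → match
Total matched: 2

2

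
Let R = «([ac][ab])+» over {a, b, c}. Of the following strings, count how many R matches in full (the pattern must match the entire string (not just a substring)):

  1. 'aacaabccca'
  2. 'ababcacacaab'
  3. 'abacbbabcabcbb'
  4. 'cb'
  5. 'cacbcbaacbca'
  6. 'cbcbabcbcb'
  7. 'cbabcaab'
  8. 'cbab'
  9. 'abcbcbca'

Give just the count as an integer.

7

1. 'aacaabccca' → no match
2. 'ababcacacaab' → match
3 → no match
4. 'cb' → match
5. 'cacbcbaacbca' → match
6. 'cbcbabcbcb' → match
7. 'cbabcaab' → match
8. 'cbab' → match
9. 'abcbcbca' → match
Total matched: 7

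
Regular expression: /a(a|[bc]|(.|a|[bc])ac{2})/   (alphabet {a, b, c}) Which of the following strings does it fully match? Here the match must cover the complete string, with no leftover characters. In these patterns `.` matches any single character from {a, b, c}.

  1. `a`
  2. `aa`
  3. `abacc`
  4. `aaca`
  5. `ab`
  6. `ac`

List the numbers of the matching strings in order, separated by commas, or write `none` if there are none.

2, 3, 5, 6

1 → no match
2 → match
3 → match
4 → no match
5 → match
6 → match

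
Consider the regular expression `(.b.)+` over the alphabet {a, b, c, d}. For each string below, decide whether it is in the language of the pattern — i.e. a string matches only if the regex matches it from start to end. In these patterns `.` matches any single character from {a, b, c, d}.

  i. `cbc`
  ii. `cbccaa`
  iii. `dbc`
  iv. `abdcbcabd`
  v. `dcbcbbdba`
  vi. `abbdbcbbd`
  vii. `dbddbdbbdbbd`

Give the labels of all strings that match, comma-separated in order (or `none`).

i, iii, iv, vi, vii

i → match
ii → no match
iii → match
iv → match
v → no match
vi → match
vii → match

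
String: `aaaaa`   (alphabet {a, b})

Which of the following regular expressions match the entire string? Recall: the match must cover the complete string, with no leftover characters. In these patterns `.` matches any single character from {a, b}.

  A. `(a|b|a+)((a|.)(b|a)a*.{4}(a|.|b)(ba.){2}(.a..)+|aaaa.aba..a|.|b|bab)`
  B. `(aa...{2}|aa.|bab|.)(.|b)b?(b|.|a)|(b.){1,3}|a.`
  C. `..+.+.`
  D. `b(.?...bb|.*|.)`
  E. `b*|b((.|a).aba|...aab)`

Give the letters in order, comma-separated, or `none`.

A, B, C

A → match
B → match
C → match
D → no match — must start with `b`
E → no match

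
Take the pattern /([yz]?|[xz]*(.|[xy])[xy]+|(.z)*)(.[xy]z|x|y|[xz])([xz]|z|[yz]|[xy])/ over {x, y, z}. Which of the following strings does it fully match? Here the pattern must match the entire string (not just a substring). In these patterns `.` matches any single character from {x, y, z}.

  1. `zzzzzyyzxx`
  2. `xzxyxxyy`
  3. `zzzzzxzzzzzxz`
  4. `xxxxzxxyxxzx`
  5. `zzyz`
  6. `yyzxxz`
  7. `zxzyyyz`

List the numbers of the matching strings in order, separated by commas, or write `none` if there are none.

1. `zzzzzyyzxx` → no match
2. `xzxyxxyy` → match
3 → no match
4. `xxxxzxxyxxzx` → match
5. `zzyz` → match
6. `yyzxxz` → no match
7. `zxzyyyz` → match

2, 4, 5, 7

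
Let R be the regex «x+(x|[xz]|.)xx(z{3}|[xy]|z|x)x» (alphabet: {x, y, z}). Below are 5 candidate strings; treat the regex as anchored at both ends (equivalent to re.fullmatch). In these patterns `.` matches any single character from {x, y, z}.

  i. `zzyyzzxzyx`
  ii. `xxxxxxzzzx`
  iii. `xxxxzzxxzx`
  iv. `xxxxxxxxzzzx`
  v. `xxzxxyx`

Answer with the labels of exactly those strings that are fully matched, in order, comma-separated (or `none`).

i → no match — must start with `x`
ii → match
iii → no match
iv → match
v → match

ii, iv, v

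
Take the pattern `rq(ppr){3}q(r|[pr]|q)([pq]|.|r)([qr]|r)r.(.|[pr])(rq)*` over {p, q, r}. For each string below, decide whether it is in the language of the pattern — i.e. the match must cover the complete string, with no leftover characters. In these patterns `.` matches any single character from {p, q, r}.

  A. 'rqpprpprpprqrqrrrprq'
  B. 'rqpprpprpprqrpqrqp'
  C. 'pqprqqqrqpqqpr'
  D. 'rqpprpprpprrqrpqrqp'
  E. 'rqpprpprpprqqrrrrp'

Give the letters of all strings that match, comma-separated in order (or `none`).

A → match
B → match
C → no match — must start with 'rqppr'
D → no match
E → match

A, B, E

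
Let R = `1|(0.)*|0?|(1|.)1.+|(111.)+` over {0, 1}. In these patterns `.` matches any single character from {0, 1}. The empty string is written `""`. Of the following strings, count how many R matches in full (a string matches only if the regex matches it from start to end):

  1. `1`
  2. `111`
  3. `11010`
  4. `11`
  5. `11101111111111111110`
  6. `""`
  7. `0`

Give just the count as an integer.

1 → match
2 → match
3 → match
4 → no match
5 → match
6 → match
7 → match
Total matched: 6

6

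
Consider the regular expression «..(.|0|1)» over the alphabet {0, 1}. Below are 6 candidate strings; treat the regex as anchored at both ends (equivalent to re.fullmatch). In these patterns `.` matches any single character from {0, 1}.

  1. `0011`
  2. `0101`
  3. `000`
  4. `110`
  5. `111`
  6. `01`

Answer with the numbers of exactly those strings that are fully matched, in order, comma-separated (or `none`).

3, 4, 5

1 → no match
2 → no match
3 → match
4 → match
5 → match
6 → no match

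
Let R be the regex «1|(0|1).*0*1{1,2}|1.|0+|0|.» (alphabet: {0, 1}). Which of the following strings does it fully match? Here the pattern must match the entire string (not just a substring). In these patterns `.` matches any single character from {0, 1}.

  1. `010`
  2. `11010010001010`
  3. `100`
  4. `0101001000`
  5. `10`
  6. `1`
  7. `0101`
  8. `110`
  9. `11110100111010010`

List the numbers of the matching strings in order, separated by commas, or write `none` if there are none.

5, 6, 7

1. `010` → no match
2 → no match
3. `100` → no match
4. `0101001000` → no match
5. `10` → match
6. `1` → match
7. `0101` → match
8. `110` → no match
9 → no match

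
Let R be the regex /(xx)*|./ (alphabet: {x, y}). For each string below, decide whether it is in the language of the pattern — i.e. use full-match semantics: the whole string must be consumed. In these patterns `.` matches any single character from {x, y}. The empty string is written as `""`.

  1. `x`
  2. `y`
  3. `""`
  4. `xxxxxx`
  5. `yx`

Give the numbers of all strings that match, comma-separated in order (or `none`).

1 → match
2 → match
3 → match
4 → match
5 → no match

1, 2, 3, 4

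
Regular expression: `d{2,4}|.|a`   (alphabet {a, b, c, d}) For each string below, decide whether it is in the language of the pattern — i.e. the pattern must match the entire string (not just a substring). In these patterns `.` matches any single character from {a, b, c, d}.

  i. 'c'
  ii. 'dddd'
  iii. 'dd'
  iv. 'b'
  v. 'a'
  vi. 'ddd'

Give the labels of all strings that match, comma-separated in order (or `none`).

i, ii, iii, iv, v, vi

i → match
ii → match
iii → match
iv → match
v → match
vi → match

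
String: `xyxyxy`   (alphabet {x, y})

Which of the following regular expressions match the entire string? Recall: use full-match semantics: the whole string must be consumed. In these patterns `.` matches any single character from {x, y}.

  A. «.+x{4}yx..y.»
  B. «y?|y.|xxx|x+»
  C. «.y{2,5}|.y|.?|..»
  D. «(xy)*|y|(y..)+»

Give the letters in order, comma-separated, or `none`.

A → no match
B → no match
C → no match
D → match

D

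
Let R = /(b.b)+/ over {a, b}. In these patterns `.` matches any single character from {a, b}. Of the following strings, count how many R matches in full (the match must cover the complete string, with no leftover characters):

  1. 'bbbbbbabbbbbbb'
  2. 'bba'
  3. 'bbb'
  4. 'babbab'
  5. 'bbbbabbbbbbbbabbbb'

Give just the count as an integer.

1 → no match
2. 'bba' → no match — must end with 'b'
3. 'bbb' → match
4. 'babbab' → match
5 → match
Total matched: 3

3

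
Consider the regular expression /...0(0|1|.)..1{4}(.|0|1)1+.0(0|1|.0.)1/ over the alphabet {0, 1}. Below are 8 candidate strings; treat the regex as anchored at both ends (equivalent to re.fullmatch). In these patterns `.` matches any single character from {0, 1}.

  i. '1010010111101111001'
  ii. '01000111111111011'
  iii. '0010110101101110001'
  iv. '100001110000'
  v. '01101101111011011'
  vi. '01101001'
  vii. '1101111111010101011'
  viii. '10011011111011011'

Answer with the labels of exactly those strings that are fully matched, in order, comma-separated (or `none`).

i, ii, v

i → match
ii → match
iii → no match
iv → no match — must end with '1'
v → match
vi → no match
vii → no match
viii → no match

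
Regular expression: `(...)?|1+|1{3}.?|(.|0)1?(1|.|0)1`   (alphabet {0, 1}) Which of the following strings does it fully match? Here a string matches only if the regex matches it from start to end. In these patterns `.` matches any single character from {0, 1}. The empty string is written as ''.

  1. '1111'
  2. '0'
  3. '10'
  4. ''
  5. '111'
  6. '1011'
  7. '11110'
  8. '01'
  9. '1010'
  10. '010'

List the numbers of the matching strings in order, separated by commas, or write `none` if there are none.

1, 4, 5, 10

1 → match
2 → no match
3 → no match
4 → match
5 → match
6 → no match
7 → no match
8 → no match
9 → no match
10 → match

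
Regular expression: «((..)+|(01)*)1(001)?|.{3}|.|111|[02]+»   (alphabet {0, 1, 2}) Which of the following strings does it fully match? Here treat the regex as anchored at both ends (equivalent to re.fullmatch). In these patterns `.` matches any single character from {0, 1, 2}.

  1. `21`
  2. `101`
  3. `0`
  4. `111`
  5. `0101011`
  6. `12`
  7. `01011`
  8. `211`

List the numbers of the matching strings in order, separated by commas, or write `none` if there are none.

1 → no match
2 → match
3 → match
4 → match
5 → match
6 → no match
7 → match
8 → match

2, 3, 4, 5, 7, 8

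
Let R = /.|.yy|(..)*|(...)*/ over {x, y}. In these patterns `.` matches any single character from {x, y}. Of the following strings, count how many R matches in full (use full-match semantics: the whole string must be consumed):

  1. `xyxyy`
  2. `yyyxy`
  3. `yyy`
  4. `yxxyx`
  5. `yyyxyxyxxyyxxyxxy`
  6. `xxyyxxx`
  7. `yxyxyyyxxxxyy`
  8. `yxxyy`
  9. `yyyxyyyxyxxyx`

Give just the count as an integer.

1

1. `xyxyy` → no match
2. `yyyxy` → no match
3. `yyy` → match
4. `yxxyx` → no match
5 → no match
6. `xxyyxxx` → no match
7 → no match
8. `yxxyy` → no match
9 → no match
Total matched: 1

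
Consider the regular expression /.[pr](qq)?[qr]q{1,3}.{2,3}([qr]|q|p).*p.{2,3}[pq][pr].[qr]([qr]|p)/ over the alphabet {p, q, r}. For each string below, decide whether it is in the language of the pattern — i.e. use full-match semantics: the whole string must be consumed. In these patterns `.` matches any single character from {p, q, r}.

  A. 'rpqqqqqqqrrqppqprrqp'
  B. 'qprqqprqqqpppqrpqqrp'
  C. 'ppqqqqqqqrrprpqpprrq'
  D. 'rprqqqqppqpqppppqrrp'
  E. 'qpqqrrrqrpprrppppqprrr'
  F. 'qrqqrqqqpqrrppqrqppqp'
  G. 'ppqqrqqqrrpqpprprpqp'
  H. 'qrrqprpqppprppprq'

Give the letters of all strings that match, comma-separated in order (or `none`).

A, C, E, F, G, H

A → match
B → no match
C → match
D → no match
E → match
F → match
G → match
H → match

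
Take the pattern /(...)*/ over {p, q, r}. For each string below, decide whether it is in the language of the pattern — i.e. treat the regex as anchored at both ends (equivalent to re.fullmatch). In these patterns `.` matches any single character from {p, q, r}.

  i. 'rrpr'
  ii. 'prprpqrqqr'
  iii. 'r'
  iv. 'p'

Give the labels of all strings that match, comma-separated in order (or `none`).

i → no match
ii → no match
iii → no match
iv → no match

none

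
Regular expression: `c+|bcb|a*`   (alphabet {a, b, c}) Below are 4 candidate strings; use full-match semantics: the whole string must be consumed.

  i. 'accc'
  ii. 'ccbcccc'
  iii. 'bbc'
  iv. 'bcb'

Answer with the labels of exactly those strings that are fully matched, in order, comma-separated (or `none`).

i → no match
ii → no match
iii → no match
iv → match

iv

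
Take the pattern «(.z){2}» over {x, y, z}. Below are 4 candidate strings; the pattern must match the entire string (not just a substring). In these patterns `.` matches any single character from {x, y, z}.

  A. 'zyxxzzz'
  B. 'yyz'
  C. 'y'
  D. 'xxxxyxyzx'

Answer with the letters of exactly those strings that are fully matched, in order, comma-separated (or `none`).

A. 'zyxxzzz' → no match
B. 'yyz' → no match
C. 'y' → no match — must end with 'z'
D. 'xxxxyxyzx' → no match — must end with 'z'

none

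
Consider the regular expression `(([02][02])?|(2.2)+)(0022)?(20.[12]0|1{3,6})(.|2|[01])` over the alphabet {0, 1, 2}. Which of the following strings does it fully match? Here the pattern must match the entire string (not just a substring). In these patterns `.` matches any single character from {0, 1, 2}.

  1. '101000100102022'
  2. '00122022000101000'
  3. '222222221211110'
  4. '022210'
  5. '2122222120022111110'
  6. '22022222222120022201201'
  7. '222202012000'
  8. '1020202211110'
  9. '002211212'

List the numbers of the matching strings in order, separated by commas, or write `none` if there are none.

5

1 → no match
2 → no match
3 → no match
4. '022210' → no match
5 → match
6 → no match
7. '222202012000' → no match
8 → no match
9. '002211212' → no match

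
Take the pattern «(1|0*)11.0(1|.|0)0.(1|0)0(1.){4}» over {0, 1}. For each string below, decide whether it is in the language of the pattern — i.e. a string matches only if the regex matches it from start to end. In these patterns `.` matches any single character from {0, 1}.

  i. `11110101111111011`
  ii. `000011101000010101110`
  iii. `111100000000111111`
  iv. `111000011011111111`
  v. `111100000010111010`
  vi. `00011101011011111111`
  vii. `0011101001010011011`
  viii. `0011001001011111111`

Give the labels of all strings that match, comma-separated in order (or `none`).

i → no match
ii → match
iii → no match
iv → match
v → match
vi → match
vii → no match
viii → match

ii, iv, v, vi, viii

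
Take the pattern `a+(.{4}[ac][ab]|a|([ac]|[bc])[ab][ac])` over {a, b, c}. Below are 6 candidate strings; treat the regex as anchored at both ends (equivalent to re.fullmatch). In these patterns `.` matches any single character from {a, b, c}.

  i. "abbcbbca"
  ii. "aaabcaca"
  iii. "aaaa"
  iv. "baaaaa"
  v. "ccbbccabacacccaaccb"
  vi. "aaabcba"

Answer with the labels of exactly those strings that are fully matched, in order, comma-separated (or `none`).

i → no match
ii → match
iii → match
iv → no match — must start with "a"
v → no match — must start with "a"
vi → no match

ii, iii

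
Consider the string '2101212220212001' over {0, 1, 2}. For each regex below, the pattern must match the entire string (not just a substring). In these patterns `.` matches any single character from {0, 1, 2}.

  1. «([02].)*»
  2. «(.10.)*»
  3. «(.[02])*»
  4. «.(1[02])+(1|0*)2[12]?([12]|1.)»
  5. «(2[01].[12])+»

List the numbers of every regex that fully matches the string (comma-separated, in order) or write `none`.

1, 5

1 → match
2 → no match
3 → no match
4 → no match
5 → match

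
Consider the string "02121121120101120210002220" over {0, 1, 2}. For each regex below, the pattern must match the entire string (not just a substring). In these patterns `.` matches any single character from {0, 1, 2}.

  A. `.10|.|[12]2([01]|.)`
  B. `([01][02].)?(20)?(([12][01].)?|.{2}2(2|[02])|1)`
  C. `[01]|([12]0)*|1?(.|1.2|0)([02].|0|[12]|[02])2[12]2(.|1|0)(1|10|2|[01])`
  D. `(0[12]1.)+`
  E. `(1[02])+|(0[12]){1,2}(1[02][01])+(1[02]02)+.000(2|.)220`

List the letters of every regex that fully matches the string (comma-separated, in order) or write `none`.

E

A → no match
B → no match
C → no match
D → no match
E → match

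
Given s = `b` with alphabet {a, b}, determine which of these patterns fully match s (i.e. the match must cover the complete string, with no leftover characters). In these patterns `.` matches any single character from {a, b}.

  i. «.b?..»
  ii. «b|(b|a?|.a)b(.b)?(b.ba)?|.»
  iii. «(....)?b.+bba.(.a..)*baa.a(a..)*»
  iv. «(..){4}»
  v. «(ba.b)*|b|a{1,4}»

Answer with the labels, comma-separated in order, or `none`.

ii, v

i → no match
ii → match
iii → no match
iv → no match
v → match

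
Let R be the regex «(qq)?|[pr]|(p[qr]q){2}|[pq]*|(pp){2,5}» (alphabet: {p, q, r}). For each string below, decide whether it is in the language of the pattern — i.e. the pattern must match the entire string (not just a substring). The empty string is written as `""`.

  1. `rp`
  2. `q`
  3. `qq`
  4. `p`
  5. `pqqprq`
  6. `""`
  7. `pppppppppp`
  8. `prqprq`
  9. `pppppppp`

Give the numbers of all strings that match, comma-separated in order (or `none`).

2, 3, 4, 5, 6, 7, 8, 9

1 → no match
2 → match
3 → match
4 → match
5 → match
6 → match
7 → match
8 → match
9 → match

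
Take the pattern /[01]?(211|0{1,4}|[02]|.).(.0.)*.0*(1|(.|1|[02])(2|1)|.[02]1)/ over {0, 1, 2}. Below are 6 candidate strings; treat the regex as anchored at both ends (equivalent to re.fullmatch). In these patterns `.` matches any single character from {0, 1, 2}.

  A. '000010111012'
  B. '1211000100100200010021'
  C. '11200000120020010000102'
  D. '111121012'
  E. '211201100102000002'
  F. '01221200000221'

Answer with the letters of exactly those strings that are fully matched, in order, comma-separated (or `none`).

B

A → no match
B → match
C → no match
D → no match
E → no match
F → no match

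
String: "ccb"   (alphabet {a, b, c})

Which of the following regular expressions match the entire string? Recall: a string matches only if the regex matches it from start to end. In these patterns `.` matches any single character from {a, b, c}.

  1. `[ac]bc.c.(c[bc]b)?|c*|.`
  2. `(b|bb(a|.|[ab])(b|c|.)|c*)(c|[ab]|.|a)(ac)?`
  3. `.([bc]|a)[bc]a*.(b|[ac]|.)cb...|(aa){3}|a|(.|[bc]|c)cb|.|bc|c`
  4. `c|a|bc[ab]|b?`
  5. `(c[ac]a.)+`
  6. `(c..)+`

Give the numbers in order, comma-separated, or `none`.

1 → no match
2 → match
3 → match
4 → no match
5 → no match
6 → match

2, 3, 6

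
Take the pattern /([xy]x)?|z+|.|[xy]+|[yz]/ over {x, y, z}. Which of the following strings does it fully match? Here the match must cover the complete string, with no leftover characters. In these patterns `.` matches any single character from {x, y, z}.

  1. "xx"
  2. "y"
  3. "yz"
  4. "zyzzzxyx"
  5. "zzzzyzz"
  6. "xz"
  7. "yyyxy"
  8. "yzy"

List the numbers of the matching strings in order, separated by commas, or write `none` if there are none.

1, 2, 7

1. "xx" → match
2. "y" → match
3. "yz" → no match
4. "zyzzzxyx" → no match
5. "zzzzyzz" → no match
6. "xz" → no match
7. "yyyxy" → match
8. "yzy" → no match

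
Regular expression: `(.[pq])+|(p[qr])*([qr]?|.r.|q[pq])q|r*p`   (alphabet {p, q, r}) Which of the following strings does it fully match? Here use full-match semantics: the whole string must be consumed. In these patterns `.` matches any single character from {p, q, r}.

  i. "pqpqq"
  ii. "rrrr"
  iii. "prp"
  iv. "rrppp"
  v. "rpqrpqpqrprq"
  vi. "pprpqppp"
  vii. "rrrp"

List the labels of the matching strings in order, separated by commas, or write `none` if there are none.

i → match
ii → no match
iii → no match
iv → no match
v → no match
vi → match
vii → match

i, vi, vii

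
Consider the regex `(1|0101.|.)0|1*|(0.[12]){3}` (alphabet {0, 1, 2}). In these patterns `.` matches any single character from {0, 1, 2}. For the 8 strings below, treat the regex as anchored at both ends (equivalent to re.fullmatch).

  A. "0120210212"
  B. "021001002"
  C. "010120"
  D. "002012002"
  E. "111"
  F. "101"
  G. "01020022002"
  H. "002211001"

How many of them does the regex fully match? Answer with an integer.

A → no match
B → match
C → match
D → match
E → match
F → no match
G → no match
H → no match
Total matched: 4

4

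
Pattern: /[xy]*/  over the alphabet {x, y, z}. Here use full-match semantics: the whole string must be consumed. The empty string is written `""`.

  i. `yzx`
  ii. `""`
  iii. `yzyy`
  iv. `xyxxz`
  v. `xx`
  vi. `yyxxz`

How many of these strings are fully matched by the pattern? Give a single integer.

i → no match
ii → match
iii → no match
iv → no match
v → match
vi → no match
Total matched: 2

2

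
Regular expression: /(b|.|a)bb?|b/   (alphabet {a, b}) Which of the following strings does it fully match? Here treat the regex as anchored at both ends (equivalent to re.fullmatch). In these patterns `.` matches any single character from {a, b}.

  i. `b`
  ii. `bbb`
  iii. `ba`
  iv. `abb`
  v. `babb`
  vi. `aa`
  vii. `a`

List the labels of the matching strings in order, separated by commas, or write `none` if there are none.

i, ii, iv

i → match
ii → match
iii → no match
iv → match
v → no match
vi → no match
vii → no match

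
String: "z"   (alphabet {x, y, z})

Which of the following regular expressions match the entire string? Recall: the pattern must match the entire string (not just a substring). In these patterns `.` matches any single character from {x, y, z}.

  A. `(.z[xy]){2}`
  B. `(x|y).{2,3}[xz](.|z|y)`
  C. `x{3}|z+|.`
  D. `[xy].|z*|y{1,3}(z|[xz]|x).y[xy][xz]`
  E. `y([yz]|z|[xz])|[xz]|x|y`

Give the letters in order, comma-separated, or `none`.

C, D, E

A → no match
B → no match
C → match
D → match
E → match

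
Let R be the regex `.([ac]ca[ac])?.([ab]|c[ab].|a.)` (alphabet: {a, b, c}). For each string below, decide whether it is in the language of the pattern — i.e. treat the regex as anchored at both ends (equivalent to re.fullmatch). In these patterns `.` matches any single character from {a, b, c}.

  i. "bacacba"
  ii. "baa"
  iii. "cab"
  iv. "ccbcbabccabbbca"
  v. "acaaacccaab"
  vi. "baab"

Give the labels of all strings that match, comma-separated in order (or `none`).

i, ii, iii, vi

i → match
ii → match
iii → match
iv → no match
v → no match
vi → match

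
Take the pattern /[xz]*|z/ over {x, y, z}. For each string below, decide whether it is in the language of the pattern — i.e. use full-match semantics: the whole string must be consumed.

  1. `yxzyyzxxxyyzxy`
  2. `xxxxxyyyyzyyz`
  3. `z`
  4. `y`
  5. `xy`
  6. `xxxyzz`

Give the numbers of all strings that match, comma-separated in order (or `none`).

1 → no match
2 → no match
3. `z` → match
4. `y` → no match
5. `xy` → no match
6. `xxxyzz` → no match

3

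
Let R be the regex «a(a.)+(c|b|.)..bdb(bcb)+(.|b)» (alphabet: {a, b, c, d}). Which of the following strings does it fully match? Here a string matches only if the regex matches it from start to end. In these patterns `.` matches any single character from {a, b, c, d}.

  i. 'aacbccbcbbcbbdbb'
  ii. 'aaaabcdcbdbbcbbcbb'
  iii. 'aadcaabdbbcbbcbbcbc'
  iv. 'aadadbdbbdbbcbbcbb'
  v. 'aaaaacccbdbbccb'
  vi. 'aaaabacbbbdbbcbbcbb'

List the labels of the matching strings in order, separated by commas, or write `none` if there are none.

ii, iii, iv

i → no match
ii → match
iii → match
iv → match
v → no match
vi → no match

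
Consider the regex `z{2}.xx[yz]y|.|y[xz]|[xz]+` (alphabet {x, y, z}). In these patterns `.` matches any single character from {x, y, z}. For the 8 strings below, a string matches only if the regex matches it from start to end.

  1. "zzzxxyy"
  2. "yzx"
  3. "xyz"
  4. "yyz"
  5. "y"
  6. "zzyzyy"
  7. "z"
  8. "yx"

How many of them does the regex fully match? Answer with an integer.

1 → match
2 → no match
3 → no match
4 → no match
5 → match
6 → no match
7 → match
8 → match
Total matched: 4

4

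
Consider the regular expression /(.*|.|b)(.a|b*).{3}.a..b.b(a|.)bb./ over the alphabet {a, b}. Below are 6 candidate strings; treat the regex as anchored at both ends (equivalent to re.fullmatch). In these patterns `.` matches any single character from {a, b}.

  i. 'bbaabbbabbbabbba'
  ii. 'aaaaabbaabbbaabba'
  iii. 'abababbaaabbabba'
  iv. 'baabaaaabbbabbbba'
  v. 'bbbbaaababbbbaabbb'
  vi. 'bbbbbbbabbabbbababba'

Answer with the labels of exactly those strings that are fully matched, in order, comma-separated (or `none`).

iv, vi

i → no match
ii → no match
iii → no match
iv → match
v → no match
vi → match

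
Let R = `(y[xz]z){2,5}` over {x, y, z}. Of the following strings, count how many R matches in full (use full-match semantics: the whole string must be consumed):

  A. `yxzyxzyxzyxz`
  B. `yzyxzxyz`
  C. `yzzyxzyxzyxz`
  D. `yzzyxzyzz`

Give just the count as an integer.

A. `yxzyxzyxzyxz` → match
B. `yzyxzxyz` → no match
C. `yzzyxzyxzyxz` → match
D. `yzzyxzyzz` → match
Total matched: 3

3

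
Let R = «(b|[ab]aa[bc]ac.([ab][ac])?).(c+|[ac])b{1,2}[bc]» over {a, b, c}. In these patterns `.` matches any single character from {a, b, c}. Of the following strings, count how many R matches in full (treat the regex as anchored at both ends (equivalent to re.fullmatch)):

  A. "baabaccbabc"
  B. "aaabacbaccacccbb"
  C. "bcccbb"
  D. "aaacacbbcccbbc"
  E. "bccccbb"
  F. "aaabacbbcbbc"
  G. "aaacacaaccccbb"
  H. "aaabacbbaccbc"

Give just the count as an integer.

7

A → match
B → no match
C → match
D → match
E → match
F → match
G → match
H → match
Total matched: 7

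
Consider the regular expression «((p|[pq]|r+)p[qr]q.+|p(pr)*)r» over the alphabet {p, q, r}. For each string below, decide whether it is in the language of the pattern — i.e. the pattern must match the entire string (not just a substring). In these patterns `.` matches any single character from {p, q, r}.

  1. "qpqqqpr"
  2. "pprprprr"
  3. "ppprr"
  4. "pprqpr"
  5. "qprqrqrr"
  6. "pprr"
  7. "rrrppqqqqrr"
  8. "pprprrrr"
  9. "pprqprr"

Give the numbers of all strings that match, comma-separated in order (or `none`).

1, 2, 4, 5, 6, 9

1. "qpqqqpr" → match
2. "pprprprr" → match
3. "ppprr" → no match
4. "pprqpr" → match
5. "qprqrqrr" → match
6. "pprr" → match
7. "rrrppqqqqrr" → no match
8. "pprprrrr" → no match
9. "pprqprr" → match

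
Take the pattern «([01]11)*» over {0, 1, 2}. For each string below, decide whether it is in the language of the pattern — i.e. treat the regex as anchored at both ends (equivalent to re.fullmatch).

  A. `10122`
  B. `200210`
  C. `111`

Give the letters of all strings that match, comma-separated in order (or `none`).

A → no match
B → no match
C → match

C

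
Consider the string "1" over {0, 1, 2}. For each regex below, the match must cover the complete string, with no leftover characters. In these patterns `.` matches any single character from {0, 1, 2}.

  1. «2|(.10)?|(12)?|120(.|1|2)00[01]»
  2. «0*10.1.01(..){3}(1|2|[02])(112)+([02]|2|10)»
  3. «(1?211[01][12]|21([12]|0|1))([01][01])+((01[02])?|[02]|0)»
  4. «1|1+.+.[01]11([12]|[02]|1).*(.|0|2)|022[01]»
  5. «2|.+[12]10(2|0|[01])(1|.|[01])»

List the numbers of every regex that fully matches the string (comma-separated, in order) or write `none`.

1 → no match
2 → no match
3 → no match
4 → match
5 → no match

4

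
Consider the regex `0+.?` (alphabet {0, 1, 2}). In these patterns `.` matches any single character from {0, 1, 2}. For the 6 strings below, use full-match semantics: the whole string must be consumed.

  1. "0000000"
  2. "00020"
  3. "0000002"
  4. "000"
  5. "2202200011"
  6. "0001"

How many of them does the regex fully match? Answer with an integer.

1 → match
2 → no match
3 → match
4 → match
5 → no match — must start with "0"
6 → match
Total matched: 4

4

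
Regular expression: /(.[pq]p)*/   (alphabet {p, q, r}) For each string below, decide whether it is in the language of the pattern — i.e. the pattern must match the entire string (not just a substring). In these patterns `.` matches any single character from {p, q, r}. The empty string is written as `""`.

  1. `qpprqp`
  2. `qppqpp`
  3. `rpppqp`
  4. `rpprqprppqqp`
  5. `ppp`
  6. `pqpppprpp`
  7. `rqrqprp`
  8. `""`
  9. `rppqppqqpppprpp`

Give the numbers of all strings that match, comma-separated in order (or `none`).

1, 2, 3, 4, 5, 6, 8, 9

1 → match
2 → match
3 → match
4 → match
5 → match
6 → match
7 → no match
8 → match
9 → match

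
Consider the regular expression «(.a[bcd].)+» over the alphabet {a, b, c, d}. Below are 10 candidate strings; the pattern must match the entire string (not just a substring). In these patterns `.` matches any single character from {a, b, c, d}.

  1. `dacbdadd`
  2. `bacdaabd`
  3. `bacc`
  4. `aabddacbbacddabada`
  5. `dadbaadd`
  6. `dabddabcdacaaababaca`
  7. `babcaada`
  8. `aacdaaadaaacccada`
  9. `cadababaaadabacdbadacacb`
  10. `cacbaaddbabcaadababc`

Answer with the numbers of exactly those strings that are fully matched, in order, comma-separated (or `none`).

1, 2, 3, 5, 6, 7, 9, 10

1. `dacbdadd` → match
2. `bacdaabd` → match
3. `bacc` → match
4 → no match
5. `dadbaadd` → match
6 → match
7. `babcaada` → match
8 → no match
9 → match
10 → match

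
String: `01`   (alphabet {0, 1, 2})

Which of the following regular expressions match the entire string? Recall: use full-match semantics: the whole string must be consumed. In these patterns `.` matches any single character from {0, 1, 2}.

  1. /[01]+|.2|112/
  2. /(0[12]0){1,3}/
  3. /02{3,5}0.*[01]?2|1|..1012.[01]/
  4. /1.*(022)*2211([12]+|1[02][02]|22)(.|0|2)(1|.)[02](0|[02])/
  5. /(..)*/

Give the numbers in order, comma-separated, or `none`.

1 → match
2 → no match — must end with `0`
3 → no match
4 → no match — must start with `1`
5 → match

1, 5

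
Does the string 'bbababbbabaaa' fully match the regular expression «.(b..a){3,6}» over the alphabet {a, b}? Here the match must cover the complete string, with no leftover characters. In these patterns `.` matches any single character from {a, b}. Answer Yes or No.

Yes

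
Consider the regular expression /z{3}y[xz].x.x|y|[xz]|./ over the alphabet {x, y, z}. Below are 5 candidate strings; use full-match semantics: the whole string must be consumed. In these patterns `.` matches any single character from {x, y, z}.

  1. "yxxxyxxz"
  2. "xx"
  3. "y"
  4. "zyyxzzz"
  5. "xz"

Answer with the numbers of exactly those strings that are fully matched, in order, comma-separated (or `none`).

1 → no match
2 → no match
3 → match
4 → no match
5 → no match

3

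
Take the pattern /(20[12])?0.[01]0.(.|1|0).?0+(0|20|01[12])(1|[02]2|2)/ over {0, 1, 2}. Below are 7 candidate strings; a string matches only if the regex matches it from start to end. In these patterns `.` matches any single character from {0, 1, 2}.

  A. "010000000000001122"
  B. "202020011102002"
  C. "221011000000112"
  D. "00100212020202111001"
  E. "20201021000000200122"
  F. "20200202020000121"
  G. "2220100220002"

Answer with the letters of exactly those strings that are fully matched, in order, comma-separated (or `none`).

A, B

A → match
B → match
C → no match
D → no match
E → no match
F → no match
G → no match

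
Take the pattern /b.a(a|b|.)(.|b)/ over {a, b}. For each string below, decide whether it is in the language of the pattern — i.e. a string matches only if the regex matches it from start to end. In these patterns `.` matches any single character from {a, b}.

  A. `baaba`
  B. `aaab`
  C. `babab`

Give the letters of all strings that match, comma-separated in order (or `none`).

A. `baaba` → match
B. `aaab` → no match — must start with `b`
C. `babab` → no match

A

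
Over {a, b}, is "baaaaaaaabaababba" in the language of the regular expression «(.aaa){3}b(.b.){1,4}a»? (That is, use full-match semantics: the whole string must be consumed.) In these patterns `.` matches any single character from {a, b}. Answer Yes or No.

No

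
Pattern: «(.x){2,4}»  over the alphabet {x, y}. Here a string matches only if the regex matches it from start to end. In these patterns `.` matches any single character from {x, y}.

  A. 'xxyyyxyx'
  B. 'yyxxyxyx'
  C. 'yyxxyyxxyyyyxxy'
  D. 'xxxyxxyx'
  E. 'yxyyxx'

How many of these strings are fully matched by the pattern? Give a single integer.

0

A. 'xxyyyxyx' → no match
B. 'yyxxyxyx' → no match
C → no match — must end with 'x'
D. 'xxxyxxyx' → no match
E. 'yxyyxx' → no match
Total matched: 0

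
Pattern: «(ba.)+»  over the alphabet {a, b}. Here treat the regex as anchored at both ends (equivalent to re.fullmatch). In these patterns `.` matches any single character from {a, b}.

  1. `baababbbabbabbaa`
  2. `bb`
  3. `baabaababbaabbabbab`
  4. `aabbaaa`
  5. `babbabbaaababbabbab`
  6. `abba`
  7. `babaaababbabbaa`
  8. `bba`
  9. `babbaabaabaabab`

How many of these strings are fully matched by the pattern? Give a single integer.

1 → no match
2 → no match — must start with `ba`
3 → no match
4 → no match — must start with `ba`
5 → no match
6 → no match — must start with `ba`
7 → no match
8 → no match — must start with `ba`
9 → match
Total matched: 1

1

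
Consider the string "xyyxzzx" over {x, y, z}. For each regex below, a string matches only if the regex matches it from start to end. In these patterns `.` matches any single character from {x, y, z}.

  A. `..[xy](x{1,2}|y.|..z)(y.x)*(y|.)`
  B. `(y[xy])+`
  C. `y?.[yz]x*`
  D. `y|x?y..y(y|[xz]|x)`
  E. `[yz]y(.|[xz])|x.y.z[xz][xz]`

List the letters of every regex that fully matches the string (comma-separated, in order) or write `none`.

A, E

A → match
B → no match — must start with "y"
C → no match
D → no match
E → match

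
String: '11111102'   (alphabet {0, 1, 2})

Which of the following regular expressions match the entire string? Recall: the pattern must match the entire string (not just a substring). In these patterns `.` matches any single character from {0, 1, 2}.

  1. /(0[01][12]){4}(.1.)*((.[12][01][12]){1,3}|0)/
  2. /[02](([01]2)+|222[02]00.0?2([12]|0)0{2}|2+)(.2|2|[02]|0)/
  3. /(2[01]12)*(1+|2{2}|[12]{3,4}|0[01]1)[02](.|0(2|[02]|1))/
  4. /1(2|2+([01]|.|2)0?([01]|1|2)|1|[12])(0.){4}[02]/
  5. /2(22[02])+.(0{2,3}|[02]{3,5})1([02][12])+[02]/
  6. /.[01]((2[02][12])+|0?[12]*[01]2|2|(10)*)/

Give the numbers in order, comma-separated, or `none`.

1 → no match — must start with '0'
2 → no match
3 → match
4 → no match
5 → no match — must start with '222'
6 → match

3, 6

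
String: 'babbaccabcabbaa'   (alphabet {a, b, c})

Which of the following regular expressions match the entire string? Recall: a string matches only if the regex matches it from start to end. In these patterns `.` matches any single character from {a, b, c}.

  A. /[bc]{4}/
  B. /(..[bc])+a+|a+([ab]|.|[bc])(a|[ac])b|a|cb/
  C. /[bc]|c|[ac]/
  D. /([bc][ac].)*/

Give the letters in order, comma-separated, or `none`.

A → no match
B → no match
C → no match
D → match

D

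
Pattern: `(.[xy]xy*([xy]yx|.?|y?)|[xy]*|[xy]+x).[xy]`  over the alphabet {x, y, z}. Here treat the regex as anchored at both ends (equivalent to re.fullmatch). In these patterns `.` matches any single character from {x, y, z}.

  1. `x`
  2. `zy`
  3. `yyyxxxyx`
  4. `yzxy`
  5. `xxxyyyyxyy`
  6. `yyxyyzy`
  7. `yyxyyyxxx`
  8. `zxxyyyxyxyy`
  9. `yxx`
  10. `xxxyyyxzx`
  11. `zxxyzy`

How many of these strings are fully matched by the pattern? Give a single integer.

9

1. `x` → no match
2. `zy` → match
3. `yyyxxxyx` → match
4. `yzxy` → no match
5. `xxxyyyyxyy` → match
6. `yyxyyzy` → match
7. `yyxyyyxxx` → match
8. `zxxyyyxyxyy` → match
9. `yxx` → match
10. `xxxyyyxzx` → match
11. `zxxyzy` → match
Total matched: 9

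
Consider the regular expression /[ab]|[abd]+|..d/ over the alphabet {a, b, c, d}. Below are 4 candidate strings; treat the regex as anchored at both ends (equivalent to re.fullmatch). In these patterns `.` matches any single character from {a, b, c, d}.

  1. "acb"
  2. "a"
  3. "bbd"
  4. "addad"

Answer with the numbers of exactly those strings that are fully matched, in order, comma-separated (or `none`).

1 → no match
2 → match
3 → match
4 → match

2, 3, 4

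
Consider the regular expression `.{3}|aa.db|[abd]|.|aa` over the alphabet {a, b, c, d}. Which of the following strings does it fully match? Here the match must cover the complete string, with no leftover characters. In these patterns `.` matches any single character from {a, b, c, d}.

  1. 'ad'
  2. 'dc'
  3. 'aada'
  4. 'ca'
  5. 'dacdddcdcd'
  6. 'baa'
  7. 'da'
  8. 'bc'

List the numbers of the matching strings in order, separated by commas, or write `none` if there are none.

1 → no match
2 → no match
3 → no match
4 → no match
5 → no match
6 → match
7 → no match
8 → no match

6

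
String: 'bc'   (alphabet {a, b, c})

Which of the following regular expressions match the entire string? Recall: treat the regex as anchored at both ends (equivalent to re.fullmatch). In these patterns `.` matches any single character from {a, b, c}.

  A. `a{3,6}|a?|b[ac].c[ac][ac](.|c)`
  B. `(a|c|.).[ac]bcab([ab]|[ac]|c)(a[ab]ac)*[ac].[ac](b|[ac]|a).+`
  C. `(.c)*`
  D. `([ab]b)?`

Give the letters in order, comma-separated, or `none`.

C

A → no match
B → no match
C → match
D → no match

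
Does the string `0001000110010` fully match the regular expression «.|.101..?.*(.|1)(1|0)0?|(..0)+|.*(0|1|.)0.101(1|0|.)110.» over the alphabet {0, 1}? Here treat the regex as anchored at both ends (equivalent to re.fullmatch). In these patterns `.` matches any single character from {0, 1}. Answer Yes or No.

No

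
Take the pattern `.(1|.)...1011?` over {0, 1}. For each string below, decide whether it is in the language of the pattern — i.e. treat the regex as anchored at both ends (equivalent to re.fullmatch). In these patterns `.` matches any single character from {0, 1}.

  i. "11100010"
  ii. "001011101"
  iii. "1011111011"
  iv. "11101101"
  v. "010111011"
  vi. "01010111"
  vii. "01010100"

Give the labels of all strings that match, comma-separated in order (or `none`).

i → no match
ii → no match
iii → no match
iv → match
v → match
vi → no match
vii → no match

iv, v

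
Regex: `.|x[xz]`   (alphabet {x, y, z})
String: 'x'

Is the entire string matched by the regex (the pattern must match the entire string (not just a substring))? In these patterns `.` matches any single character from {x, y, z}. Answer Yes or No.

Yes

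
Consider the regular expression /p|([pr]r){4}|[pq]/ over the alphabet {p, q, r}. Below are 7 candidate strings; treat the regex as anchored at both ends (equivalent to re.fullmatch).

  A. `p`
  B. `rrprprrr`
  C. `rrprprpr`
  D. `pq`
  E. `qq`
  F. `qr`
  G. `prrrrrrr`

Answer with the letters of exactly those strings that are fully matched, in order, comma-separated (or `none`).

A, B, C, G

A → match
B → match
C → match
D → no match
E → no match
F → no match
G → match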